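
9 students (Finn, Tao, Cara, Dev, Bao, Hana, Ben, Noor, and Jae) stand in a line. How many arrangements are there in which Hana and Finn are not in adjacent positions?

282240

There are 9! = 362880 arrangements in all. If Hana and Finn are adjacent, merging them into one block gives 2·(8)! = 80640 arrangements.
So 362880 − 80640 = 282240 arrangements keep them apart.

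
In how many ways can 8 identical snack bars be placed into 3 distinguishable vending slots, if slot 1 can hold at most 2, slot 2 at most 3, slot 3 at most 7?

11

By stars and bars, unrestricted non-negative solutions to x_1+…+x_3 = 8 number C(8+2,2) = 45.
Subtract solutions that violate a single cap (substitute x_i' = x_i − (cap_i+1)): x_1 ≥ 3 gives C(7,2) = 21; x_2 ≥ 4 gives C(6,2) = 15; x_3 ≥ 8 gives C(2,2) = 1. Together 37.
Add back pairs where two caps are both exceeded: 3 + 0 + 0 = 3.
By inclusion–exclusion the count is 45 − 37 + 3 = 11.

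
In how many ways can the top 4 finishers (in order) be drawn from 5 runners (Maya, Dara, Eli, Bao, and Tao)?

This is an ordered selection of 4 from 5: P(5,4).
That gives 5 × 4 × 3 × 2 = 120.

120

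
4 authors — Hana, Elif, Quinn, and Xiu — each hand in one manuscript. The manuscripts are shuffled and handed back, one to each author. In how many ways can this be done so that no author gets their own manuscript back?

Count assignments avoiding every fixed point. For any j of the 4 authors fixed to their own manuscript, the other 4−j can be arranged in (4−j)! ways.
By inclusion–exclusion this is Σ_{j=0}^{4} (−1)^j C(4,j)·(4−j)!.
Computing: 24 − 24 + 12 − 4 + 1 = 9.

9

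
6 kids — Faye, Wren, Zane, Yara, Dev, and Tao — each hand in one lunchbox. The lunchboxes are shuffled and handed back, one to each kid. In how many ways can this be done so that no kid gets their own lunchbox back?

265

Let Aᵢ be the assignments in which kid i gets their own lunchbox. We want the size of the complement of A₁∪…∪A_6.
By inclusion–exclusion this is Σ_{j=0}^{6} (−1)^j C(6,j)·(6−j)!.
Computing: 720 − 720 + 360 − 120 + 30 − 6 + 1 = 265.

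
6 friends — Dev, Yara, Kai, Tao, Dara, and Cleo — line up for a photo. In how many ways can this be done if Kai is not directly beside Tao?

Of the 6! = 720 arrangements, those with Kai and Tao adjacent number 2 × 5! = 240 (treat the pair as a block with 2 internal orders).
So 720 − 240 = 480 arrangements keep them apart.

480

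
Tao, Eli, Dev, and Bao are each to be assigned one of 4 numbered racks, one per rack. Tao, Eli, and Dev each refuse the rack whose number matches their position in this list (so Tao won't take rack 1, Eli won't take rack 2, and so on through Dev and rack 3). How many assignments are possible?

11

Let Aᵢ (for i ∈ {1, 2, 3}) be the placements that put person i in their forbidden rack. Any j of these fix j positions, leaving (4−j)! ways to fill the rest, and there are C(3,j) ways to pick which j.
By inclusion–exclusion, the number of valid placements is Σ_{j=0}^{3} (−1)^j C(3,j)·(4−j)!.
Computing: 24 − 18 + 6 − 1 = 11.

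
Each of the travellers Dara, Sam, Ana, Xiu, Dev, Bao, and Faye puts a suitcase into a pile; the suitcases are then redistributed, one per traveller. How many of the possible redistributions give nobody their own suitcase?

1854

This is the derangement count D_7: permutations of 7 items with no fixed point.
By inclusion–exclusion this is Σ_{j=0}^{7} (−1)^j C(7,j)·(7−j)!.
Computing: 5040 − 5040 + 2520 − 840 + 210 − 42 + 7 − 1 = 1854.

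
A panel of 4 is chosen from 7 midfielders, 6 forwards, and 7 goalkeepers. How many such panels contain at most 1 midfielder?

Split by how many midfielders are chosen (0 through 1).
Sum: C(7,0)·C(13,4) + C(7,1)·C(13,3) = 715 + 2002 = 2717.

2717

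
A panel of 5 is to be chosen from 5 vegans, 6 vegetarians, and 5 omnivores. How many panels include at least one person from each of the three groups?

Total 5-person selections from all 16: C(16,5) = 4368.
Selections missing a whole group: no vegans → C(11,5) = 462; no vegetarians → C(10,5) = 252; no omnivores → C(11,5) = 462.
Add back selections omitting two groups (i.e. drawn from a single group): C(5,5) + C(6,5) + C(5,5) = 8.
By inclusion–exclusion: 4368 − 1176 + 8 = 3200.

3200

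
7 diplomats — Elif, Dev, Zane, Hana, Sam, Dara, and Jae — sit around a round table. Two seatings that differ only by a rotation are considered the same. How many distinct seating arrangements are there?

720

Seat Elif anywhere (absorbing the rotational symmetry), then permute the other 6: (6)! = 720.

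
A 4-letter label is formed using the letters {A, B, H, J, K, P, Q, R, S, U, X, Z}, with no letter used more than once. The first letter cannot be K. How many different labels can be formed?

10890

The first letter has 12−1 = 11 choices (anything except K).
The remaining 3 letters are filled from the other 11 symbols without repetition: 11 × 10 × 9 = 990.
Total: 11 × 990 = 10890.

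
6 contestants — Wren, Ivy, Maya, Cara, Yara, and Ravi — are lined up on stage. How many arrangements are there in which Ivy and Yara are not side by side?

480

There are 6! = 720 arrangements in all. If Ivy and Yara are adjacent, merging them into one block gives 2·(5)! = 240 arrangements.
Complementary counting: 720 − 240 = 480.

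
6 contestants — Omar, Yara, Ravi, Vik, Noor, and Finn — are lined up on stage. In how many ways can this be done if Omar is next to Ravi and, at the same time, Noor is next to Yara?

Treat {Omar,Ravi} as one block (2 orders) and {Noor,Yara} as another (2 orders).
That leaves 4 units to arrange: 2 × 2 × 4! = 4 × 24 = 96.

96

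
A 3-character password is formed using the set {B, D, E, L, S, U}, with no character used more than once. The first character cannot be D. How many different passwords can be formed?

The first character has 6−1 = 5 choices (anything except D).
The remaining 2 characters are filled from the other 5 symbols without repetition: 5 × 4 = 20.
Total: 5 × 20 = 100.

100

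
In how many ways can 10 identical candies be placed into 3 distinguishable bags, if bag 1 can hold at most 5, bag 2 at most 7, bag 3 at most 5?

By stars and bars, unrestricted non-negative solutions to x_1+…+x_3 = 10 number C(10+2,2) = 66.
Subtract solutions that violate a single cap (substitute x_i' = x_i − (cap_i+1)): x_1 ≥ 6 gives C(6,2) = 15; x_2 ≥ 8 gives C(4,2) = 6; x_3 ≥ 6 gives C(6,2) = 15. Together 36.
No two caps can be exceeded simultaneously, so the pair terms are all 0.
By inclusion–exclusion the count is 66 − 36 + 0 = 30.

30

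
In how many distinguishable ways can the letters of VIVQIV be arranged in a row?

Letter multiplicities in VIVQIV: I×2, Q×1, V×3.
Dividing 6! = 720 by 3!·2! = 12 for the repeated letters gives 60.

60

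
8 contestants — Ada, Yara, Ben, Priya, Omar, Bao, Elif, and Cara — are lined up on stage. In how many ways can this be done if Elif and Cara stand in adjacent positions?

10080

Glue Elif and Cara into one block (2 internal orders), leaving 7 units to arrange in a row.
That gives 2 × 7! = 2 × 5040 = 10080.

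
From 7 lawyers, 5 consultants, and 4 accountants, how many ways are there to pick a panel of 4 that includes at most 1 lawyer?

Split by how many lawyers are chosen (0 through 1).
Sum: C(7,0)·C(9,4) + C(7,1)·C(9,3) = 126 + 588 = 714.

714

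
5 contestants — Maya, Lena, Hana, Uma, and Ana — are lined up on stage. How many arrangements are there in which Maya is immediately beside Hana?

Treat {Maya, Hana} as a single unit. There are 4 units to order, and the pair itself can be ordered 2 ways.
So the count is 2·(4)! = 48.

48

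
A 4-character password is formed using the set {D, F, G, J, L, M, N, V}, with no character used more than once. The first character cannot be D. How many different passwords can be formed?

The first character has 8−1 = 7 choices (anything except D).
The remaining 3 characters are filled from the other 7 symbols without repetition: 7 × 6 × 5 = 210.
Total: 7 × 210 = 1470.

1470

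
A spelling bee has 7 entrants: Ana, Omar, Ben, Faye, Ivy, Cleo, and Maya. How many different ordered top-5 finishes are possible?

2520

This is an ordered selection of 5 from 7: P(7,5).
That gives 7 × 6 × 5 × 4 × 3 = 2520.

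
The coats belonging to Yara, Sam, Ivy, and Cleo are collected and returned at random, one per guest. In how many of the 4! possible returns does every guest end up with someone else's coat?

This is the derangement count D_4: permutations of 4 items with no fixed point.
By inclusion–exclusion this is Σ_{j=0}^{4} (−1)^j C(4,j)·(4−j)!.
Computing: 24 − 24 + 12 − 4 + 1 = 9.

9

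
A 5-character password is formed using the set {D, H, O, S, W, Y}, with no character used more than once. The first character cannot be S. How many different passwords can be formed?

The first character has 6−1 = 5 choices (anything except S).
The remaining 4 characters are filled from the other 5 symbols without repetition: 5 × 4 × 3 × 2 = 120.
Total: 5 × 120 = 600.

600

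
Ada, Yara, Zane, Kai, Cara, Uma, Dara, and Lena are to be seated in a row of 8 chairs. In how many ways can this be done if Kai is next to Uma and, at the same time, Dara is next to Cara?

Treat {Kai,Uma} as one block (2 orders) and {Dara,Cara} as another (2 orders).
That leaves 6 units to arrange: 2 × 2 × 6! = 4 × 720 = 2880.

2880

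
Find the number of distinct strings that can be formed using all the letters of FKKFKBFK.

Letter multiplicities in FKKFKBFK: B×1, F×3, K×4.
The number of distinct arrangements is 8!/(4!·3!) = 40320/144 = 280.

280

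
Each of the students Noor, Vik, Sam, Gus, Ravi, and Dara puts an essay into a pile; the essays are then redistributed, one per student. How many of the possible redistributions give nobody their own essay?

Count assignments avoiding every fixed point. For any j of the 6 students fixed to their own essay, the other 6−j can be arranged in (6−j)! ways.
By inclusion–exclusion this is Σ_{j=0}^{6} (−1)^j C(6,j)·(6−j)!.
Computing: 720 − 720 + 360 − 120 + 30 − 6 + 1 = 265.

265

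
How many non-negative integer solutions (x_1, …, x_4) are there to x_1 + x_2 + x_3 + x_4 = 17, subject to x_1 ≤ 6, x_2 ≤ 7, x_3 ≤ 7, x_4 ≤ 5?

Without the upper bounds there are C(20,3) = 1140 ways to split 17 among 4 variables.
Subtract solutions that violate a single cap (substitute x_i' = x_i − (cap_i+1)): x_1 ≥ 7 gives C(13,3) = 286; x_2 ≥ 8 gives C(12,3) = 220; x_3 ≥ 8 gives C(12,3) = 220; x_4 ≥ 6 gives C(14,3) = 364. Together 1090.
Add back pairs where two caps are both exceeded: 10 + 10 + 35 + 4 + 20 + 20 = 99.
By inclusion–exclusion the count is 1140 − 1090 + 99 = 149.

149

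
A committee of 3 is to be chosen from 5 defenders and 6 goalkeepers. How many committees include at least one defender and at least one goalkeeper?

135

Total 3-person selections from all 11: C(11,3) = 165.
Selections missing a whole group: no defenders → C(6,3) = 20; no goalkeepers → C(5,3) = 10.
Both groups omitted at once is impossible, so 165 − 30 = 135.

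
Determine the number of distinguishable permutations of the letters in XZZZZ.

5

The 5 letters of XZZZZ have repeats: Z appearing 4 times.
Dividing 5! = 120 by 4! = 24 for the repeated letters gives 5.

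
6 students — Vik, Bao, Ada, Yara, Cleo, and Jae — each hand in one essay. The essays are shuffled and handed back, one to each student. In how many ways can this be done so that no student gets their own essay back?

This is the derangement count D_6: permutations of 6 items with no fixed point.
By inclusion–exclusion this is Σ_{j=0}^{6} (−1)^j C(6,j)·(6−j)!.
Computing: 720 − 720 + 360 − 120 + 30 − 6 + 1 = 265.

265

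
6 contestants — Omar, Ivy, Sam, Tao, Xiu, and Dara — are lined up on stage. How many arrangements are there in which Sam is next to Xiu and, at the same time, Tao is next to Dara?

96

Treat {Sam,Xiu} as one block (2 orders) and {Tao,Dara} as another (2 orders).
That leaves 4 units to arrange: 2 × 2 × 4! = 4 × 24 = 96.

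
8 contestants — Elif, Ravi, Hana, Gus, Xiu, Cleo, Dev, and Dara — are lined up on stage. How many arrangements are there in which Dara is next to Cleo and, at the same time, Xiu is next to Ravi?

2880

Treat {Dara,Cleo} as one block (2 orders) and {Xiu,Ravi} as another (2 orders).
That leaves 6 units to arrange: 2 × 2 × 6! = 4 × 720 = 2880.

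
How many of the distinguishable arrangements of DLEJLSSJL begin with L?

With the first slot taken by L, it remains to arrange the other 8 letters (DEJLSSJL).
Those 8 letters have J appearing twice, L appearing twice, and S appearing twice, giving (8)!/(2!·2!·2!) = 5040.

5040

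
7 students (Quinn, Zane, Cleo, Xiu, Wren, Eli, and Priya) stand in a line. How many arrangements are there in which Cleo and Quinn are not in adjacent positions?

3600

There are 7! = 5040 arrangements in all. If Cleo and Quinn are adjacent, merging them into one block gives 2·(6)! = 1440 arrangements.
Complementary counting: 5040 − 1440 = 3600.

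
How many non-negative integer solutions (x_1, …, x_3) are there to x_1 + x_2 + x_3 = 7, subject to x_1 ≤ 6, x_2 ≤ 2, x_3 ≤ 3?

Ignoring the caps, the number of non-negative solutions to x_1+…+x_3 = 7 is C(9,2) = 36.
Subtract solutions that violate a single cap (substitute x_i' = x_i − (cap_i+1)): x_1 ≥ 7 gives C(2,2) = 1; x_2 ≥ 3 gives C(6,2) = 15; x_3 ≥ 4 gives C(5,2) = 10. Together 26.
Add back pairs where two caps are both exceeded: 0 + 0 + 1 = 1.
By inclusion–exclusion the count is 36 − 26 + 1 = 11.

11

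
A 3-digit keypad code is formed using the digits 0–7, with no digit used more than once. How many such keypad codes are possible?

With no repetition, fill the 3 digits in order: 8 choices, then 7, down to 6.
That product is 8 × 7 × 6 = 336.

336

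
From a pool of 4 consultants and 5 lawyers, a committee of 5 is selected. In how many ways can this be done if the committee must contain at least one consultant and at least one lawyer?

Unrestricted: C(9,5) = 126 ways to pick any 5 of the 9.
Selections missing a whole group: no consultants → C(5,5) = 1; no lawyers → C(4,5) = 0.
Both groups omitted at once is impossible, so 126 − 1 = 125.

125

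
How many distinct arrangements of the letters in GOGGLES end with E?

120

Fix E in the last position and arrange the remaining 6 letters.
Those 6 letters have G appearing 3 times, giving (6)!/(3!) = 120.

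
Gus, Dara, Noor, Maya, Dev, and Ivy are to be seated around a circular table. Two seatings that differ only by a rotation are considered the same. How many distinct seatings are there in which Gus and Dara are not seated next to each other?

All circular seatings of 6 people number (5)! = 120.
Those with Gus next to Dara: fuse the pair into one unit and seat 5 units around a circle — 2·(4)! = 48.
Subtracting, 120 − 48 = 72.

72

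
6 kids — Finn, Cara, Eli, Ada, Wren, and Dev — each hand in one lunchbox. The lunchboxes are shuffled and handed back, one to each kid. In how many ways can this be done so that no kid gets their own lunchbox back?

265

This is the derangement count D_6: permutations of 6 items with no fixed point.
By inclusion–exclusion this is Σ_{j=0}^{6} (−1)^j C(6,j)·(6−j)!.
Computing: 720 − 720 + 360 − 120 + 30 − 6 + 1 = 265.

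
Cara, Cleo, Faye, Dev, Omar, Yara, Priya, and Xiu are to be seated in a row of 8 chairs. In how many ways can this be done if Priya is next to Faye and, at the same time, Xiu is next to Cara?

2880

Treat {Priya,Faye} as one block (2 orders) and {Xiu,Cara} as another (2 orders).
That leaves 6 units to arrange: 2 × 2 × 6! = 4 × 720 = 2880.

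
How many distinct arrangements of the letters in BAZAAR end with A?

With the last slot taken by A, it remains to arrange the other 5 letters (BZAAR).
Those 5 letters have A appearing twice, giving (5)!/(2!) = 60.

60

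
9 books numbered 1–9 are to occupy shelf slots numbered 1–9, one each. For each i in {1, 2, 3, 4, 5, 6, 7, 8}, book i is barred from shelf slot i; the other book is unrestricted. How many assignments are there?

148329

Let Aᵢ (for 1 ≤ i ≤ 8) be the placements that put book i in its forbidden shelf slot. Any j of these fix j positions, leaving (9−j)! ways to fill the rest, and there are C(8,j) ways to pick which j.
By inclusion–exclusion, the number of valid placements is Σ_{j=0}^{8} (−1)^j C(8,j)·(9−j)!.
Computing: 362880 − 322560 + 141120 − 40320 + 8400 − 1344 + 168 − 16 + 1 = 148329.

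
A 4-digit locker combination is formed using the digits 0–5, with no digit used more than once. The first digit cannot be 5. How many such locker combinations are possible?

The first digit has 6−1 = 5 choices (anything except 5).
The remaining 3 digits are filled from the other 5 symbols without repetition: 5 × 4 × 3 = 60.
Total: 5 × 60 = 300.

300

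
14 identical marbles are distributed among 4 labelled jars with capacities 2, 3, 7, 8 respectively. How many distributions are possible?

Without the upper bounds there are C(17,3) = 680 ways to split 14 among 4 jars.
Subtract solutions that violate a single cap (substitute x_i' = x_i − (cap_i+1)): x_1 ≥ 3 gives C(14,3) = 364; x_2 ≥ 4 gives C(13,3) = 286; x_3 ≥ 8 gives C(9,3) = 84; x_4 ≥ 9 gives C(8,3) = 56. Together 790.
Add back pairs where two caps are both exceeded: 120 + 20 + 10 + 10 + 4 + 0 = 164.
By inclusion–exclusion the count is 680 − 790 + 164 = 54.

54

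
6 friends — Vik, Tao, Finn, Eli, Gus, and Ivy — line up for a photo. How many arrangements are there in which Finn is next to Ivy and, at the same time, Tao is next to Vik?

Treat {Finn,Ivy} as one block (2 orders) and {Tao,Vik} as another (2 orders).
That leaves 4 units to arrange: 2 × 2 × 4! = 4 × 24 = 96.

96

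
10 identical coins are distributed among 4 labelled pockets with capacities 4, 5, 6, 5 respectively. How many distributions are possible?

140

Ignoring the caps, the number of non-negative solutions to x_1+…+x_4 = 10 is C(13,3) = 286.
Subtract solutions that violate a single cap (substitute x_i' = x_i − (cap_i+1)): x_1 ≥ 5 gives C(8,3) = 56; x_2 ≥ 6 gives C(7,3) = 35; x_3 ≥ 7 gives C(6,3) = 20; x_4 ≥ 6 gives C(7,3) = 35. Together 146.
No two caps can be exceeded simultaneously, so the pair terms are all 0.
By inclusion–exclusion the count is 286 − 146 + 0 = 140.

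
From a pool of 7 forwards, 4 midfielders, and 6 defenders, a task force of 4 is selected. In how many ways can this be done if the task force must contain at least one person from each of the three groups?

With no constraint there are C(17,4) = 2380 possible selections.
Subtract selections that omit an entire group: no forwards → C(10,4) = 210; no midfielders → C(13,4) = 715; no defenders → C(11,4) = 330.
Add back selections omitting two groups (i.e. drawn from a single group): C(7,4) + C(4,4) + C(6,4) = 51.
By inclusion–exclusion: 2380 − 1255 + 51 = 1176.

1176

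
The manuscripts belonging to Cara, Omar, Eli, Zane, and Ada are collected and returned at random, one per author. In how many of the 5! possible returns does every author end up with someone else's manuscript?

This is the derangement count D_5: permutations of 5 items with no fixed point.
By inclusion–exclusion this is Σ_{j=0}^{5} (−1)^j C(5,j)·(5−j)!.
Computing: 120 − 120 + 60 − 20 + 5 − 1 = 44.

44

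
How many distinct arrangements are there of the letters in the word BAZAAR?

BAZAAR has 6 letters with A appearing 3 times.
Dividing 6! = 720 by 3! = 6 for the repeated letters gives 120.

120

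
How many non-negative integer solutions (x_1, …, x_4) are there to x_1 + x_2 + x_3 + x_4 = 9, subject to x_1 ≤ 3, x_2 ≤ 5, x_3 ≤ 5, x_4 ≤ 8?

123

Ignoring the caps, the number of non-negative solutions to x_1+…+x_4 = 9 is C(12,3) = 220.
Subtract solutions that violate a single cap (substitute x_i' = x_i − (cap_i+1)): x_1 ≥ 4 gives C(8,3) = 56; x_2 ≥ 6 gives C(6,3) = 20; x_3 ≥ 6 gives C(6,3) = 20; x_4 ≥ 9 gives C(3,3) = 1. Together 97.
No two caps can be exceeded simultaneously, so the pair terms are all 0.
By inclusion–exclusion the count is 220 − 97 + 0 = 123.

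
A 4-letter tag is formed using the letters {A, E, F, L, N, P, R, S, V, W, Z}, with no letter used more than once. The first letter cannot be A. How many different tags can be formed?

The first letter has 11−1 = 10 choices (anything except A).
The remaining 3 letters are filled from the other 10 symbols without repetition: 10 × 9 × 8 = 720.
Total: 10 × 720 = 7200.

7200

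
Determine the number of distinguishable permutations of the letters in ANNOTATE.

Letter multiplicities in ANNOTATE: A×2, E×1, N×2, O×1, T×2.
Dividing 8! = 40320 by 2!·2!·2! = 8 for the repeated letters gives 5040.

5040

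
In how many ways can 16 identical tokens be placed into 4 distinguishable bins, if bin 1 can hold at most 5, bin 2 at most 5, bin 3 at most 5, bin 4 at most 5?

35

Without the upper bounds there are C(19,3) = 969 ways to split 16 among 4 bins.
Subtract solutions that violate a single cap (substitute x_i' = x_i − (cap_i+1)): x_1 ≥ 6 gives C(13,3) = 286; x_2 ≥ 6 gives C(13,3) = 286; x_3 ≥ 6 gives C(13,3) = 286; x_4 ≥ 6 gives C(13,3) = 286. Together 1144.
Add back pairs where two caps are both exceeded: 35 + 35 + 35 + 35 + 35 + 35 = 210.
By inclusion–exclusion the count is 969 − 1144 + 210 = 35.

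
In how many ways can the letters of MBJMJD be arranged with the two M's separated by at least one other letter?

There are 6!/(2!·2!) = 180 arrangements of MBJMJD in total.
Arrangements with the M's together: treat MM as one letter, giving (5)!/(2!) = 60.
Hence 180 − 60 = 120.

120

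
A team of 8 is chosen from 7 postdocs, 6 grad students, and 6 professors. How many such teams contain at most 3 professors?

63063

Split by how many professors are chosen (0 through 3).
Sum: C(6,0)·C(13,8) + C(6,1)·C(13,7) + C(6,2)·C(13,6) + C(6,3)·C(13,5) = 1287 + 10296 + 25740 + 25740 = 63063.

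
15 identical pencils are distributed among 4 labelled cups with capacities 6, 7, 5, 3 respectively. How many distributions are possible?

73

Without the upper bounds there are C(18,3) = 816 ways to split 15 among 4 cups.
Subtract solutions that violate a single cap (substitute x_i' = x_i − (cap_i+1)): x_1 ≥ 7 gives C(11,3) = 165; x_2 ≥ 8 gives C(10,3) = 120; x_3 ≥ 6 gives C(12,3) = 220; x_4 ≥ 4 gives C(14,3) = 364. Together 869.
Add back pairs where two caps are both exceeded: 1 + 10 + 35 + 4 + 20 + 56 = 126.
By inclusion–exclusion the count is 816 − 869 + 126 = 73.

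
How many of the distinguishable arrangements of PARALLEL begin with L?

Fix L in the first position and arrange the remaining 7 letters.
Those 7 letters have A appearing twice and L appearing twice, giving (7)!/(2!·2!) = 1260.

1260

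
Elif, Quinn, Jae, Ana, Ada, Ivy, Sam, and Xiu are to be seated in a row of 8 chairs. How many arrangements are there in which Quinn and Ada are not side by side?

30240

There are 8! = 40320 arrangements in all. If Quinn and Ada are adjacent, merging them into one block gives 2·(7)! = 10080 arrangements.
Complementary counting: 40320 − 10080 = 30240.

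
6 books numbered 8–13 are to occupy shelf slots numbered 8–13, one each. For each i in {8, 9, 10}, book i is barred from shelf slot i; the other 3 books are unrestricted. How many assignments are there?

426

Let Aᵢ (for i ∈ {8, 9, 10}) be the placements that put book i in its forbidden shelf slot. Any j of these fix j positions, leaving (6−j)! ways to fill the rest, and there are C(3,j) ways to pick which j.
By inclusion–exclusion, the number of valid placements is Σ_{j=0}^{3} (−1)^j C(3,j)·(6−j)!.
Computing: 720 − 360 + 72 − 6 = 426.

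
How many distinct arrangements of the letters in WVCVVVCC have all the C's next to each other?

30

Treat the 3 copies of C as a single block. The multiset to arrange is then {CCC, V, V, V, V, W}, 6 items in all.
That gives (6)!/(4!) = 30 arrangements.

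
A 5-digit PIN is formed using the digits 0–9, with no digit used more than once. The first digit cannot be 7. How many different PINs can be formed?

27216

The first digit has 10−1 = 9 choices (anything except 7).
The remaining 4 digits are filled from the other 9 symbols without repetition: 9 × 8 × 7 × 6 = 3024.
Total: 9 × 3024 = 27216.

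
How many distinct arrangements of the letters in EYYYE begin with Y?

6

With the first slot taken by Y, it remains to arrange the other 4 letters (EYYE).
Those 4 letters have E appearing twice and Y appearing twice, giving (4)!/(2!·2!) = 6.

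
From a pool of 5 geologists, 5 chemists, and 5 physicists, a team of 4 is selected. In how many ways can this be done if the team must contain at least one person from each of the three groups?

Unrestricted: C(15,4) = 1365 ways to pick any 4 of the 15.
Selections missing a whole group: no geologists → C(10,4) = 210; no chemists → C(10,4) = 210; no physicists → C(10,4) = 210.
Add back selections omitting two groups (i.e. drawn from a single group): C(5,4) + C(5,4) + C(5,4) = 15.
By inclusion–exclusion: 1365 − 630 + 15 = 750.

750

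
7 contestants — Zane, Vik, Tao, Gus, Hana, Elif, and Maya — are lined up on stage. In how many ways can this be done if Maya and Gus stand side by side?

1440

Treat {Maya, Gus} as a single unit. There are 6 units to order, and the pair itself can be ordered 2 ways.
That gives 2 × 6! = 2 × 720 = 1440.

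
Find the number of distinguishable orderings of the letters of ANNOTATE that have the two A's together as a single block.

1260

Treat the 2 copies of A as a single block. The multiset to arrange is then {AA, E, N, N, O, T, T}, 7 items in all.
That gives (7)!/(2!·2!) = 1260 arrangements.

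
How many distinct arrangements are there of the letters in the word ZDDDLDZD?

168

ZDDDLDZD has 8 letters with D appearing 5 times and Z appearing twice.
So there are 8! / (5!·2!) = 168 distinguishable arrangements.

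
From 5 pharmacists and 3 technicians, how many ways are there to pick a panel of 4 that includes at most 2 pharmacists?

35

Split by how many pharmacists are chosen (0 through 2).
Sum: C(5,0)·C(3,4) + C(5,1)·C(3,3) + C(5,2)·C(3,2) = 0 + 5 + 30 = 35.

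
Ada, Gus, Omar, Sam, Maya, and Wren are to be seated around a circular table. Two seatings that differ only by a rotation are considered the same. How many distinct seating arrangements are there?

Seat Ada anywhere (absorbing the rotational symmetry), then permute the other 5: (5)! = 120.

120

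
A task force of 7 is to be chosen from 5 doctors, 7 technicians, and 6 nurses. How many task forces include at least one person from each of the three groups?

28987

Total 7-person selections from all 18: C(18,7) = 31824.
Subtract selections that omit an entire group: no doctors → C(13,7) = 1716; no technicians → C(11,7) = 330; no nurses → C(12,7) = 792.
Add back selections omitting two groups (i.e. drawn from a single group): C(5,7) + C(7,7) + C(6,7) = 1.
By inclusion–exclusion: 31824 − 2838 + 1 = 28987.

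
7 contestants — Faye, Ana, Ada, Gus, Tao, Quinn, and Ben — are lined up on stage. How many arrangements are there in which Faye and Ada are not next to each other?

3600

There are 7! = 5040 arrangements in all. If Faye and Ada are adjacent, merging them into one block gives 2·(6)! = 1440 arrangements.
Complementary counting: 5040 − 1440 = 3600.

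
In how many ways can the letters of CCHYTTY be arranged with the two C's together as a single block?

180

Treat the 2 copies of C as a single block. The multiset to arrange is then {CC, H, T, T, Y, Y}, 6 items in all.
That gives (6)!/(2!·2!) = 180 arrangements.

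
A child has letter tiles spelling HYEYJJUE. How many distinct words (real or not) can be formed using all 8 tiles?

5040

The 8 letters of HYEYJJUE have repeats: E appearing twice, J appearing twice, and Y appearing twice.
Dividing 8! = 40320 by 2!·2!·2! = 8 for the repeated letters gives 5040.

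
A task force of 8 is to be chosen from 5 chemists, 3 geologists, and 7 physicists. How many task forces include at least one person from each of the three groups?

Unrestricted: C(15,8) = 6435 ways to pick any 8 of the 15.
Selections missing a whole group: no chemists → C(10,8) = 45; no geologists → C(12,8) = 495; no physicists → C(8,8) = 1.
Add back selections omitting two groups (i.e. drawn from a single group): C(5,8) + C(3,8) + C(7,8) = 0.
By inclusion–exclusion: 6435 − 541 + 0 = 5894.

5894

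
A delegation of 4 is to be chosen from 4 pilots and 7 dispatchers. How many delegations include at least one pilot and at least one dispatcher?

294

Unrestricted: C(11,4) = 330 ways to pick any 4 of the 11.
Selections missing a whole group: no pilots → C(7,4) = 35; no dispatchers → C(4,4) = 1.
Both groups omitted at once is impossible, so 330 − 36 = 294.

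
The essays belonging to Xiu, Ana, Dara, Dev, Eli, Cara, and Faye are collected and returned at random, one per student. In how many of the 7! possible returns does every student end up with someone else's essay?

1854

Count assignments avoiding every fixed point. For any j of the 7 students fixed to their own essay, the other 7−j can be arranged in (7−j)! ways.
By inclusion–exclusion this is Σ_{j=0}^{7} (−1)^j C(7,j)·(7−j)!.
Computing: 5040 − 5040 + 2520 − 840 + 210 − 42 + 7 − 1 = 1854.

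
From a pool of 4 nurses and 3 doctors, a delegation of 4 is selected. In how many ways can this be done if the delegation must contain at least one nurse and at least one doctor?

34

With no constraint there are C(7,4) = 35 possible selections.
Subtract selections that omit an entire group: no nurses → C(3,4) = 0; no doctors → C(4,4) = 1.
Both groups omitted at once is impossible, so 35 − 1 = 34.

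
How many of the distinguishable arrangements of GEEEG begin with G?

With the first slot taken by G, it remains to arrange the other 4 letters (EEEG).
Those 4 letters have E appearing 3 times, giving (4)!/(3!) = 4.

4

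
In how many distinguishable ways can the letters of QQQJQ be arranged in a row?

5

Letter multiplicities in QQQJQ: J×1, Q×4.
Dividing 5! = 120 by 4! = 24 for the repeated letters gives 5.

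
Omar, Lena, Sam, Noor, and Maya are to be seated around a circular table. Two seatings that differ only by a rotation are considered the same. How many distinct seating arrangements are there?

24

Around a circle, 5 distinct people have 5!/5 = (4)! = 24 rotationally distinct seatings.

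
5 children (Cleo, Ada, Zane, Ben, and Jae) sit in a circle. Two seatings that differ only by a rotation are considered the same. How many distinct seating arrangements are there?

Seat Cleo anywhere (absorbing the rotational symmetry), then permute the other 4: (4)! = 24.

24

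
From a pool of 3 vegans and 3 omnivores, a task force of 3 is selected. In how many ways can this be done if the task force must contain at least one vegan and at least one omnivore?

18

With no constraint there are C(6,3) = 20 possible selections.
Subtract selections that omit an entire group: no vegans → C(3,3) = 1; no omnivores → C(3,3) = 1.
Both groups omitted at once is impossible, so 20 − 2 = 18.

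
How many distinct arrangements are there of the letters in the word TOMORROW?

3360

TOMORROW has 8 letters with O appearing 3 times and R appearing twice.
Dividing 8! = 40320 by 3!·2! = 12 for the repeated letters gives 3360.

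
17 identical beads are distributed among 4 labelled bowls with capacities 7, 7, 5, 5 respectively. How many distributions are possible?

112

Without the upper bounds there are C(20,3) = 1140 ways to split 17 among 4 bowls.
Subtract solutions that violate a single cap (substitute x_i' = x_i − (cap_i+1)): x_1 ≥ 8 gives C(12,3) = 220; x_2 ≥ 8 gives C(12,3) = 220; x_3 ≥ 6 gives C(14,3) = 364; x_4 ≥ 6 gives C(14,3) = 364. Together 1168.
Add back pairs where two caps are both exceeded: 4 + 20 + 20 + 20 + 20 + 56 = 140.
By inclusion–exclusion the count is 1140 − 1168 + 140 = 112.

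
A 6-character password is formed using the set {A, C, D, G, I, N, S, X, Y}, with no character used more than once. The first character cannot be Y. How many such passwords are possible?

The first character has 9−1 = 8 choices (anything except Y).
The remaining 5 characters are filled from the other 8 symbols without repetition: 8 × 7 × 6 × 5 × 4 = 6720.
Total: 8 × 6720 = 53760.

53760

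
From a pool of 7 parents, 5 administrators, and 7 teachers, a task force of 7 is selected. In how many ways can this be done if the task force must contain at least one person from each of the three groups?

Total 7-person selections from all 19: C(19,7) = 50388.
Selections missing a whole group: no parents → C(12,7) = 792; no administrators → C(14,7) = 3432; no teachers → C(12,7) = 792.
Add back selections omitting two groups (i.e. drawn from a single group): C(7,7) + C(5,7) + C(7,7) = 2.
By inclusion–exclusion: 50388 − 5016 + 2 = 45374.

45374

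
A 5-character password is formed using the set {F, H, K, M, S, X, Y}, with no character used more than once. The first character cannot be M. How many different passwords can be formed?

The first character has 7−1 = 6 choices (anything except M).
The remaining 4 characters are filled from the other 6 symbols without repetition: 6 × 5 × 4 × 3 = 360.
Total: 6 × 360 = 2160.

2160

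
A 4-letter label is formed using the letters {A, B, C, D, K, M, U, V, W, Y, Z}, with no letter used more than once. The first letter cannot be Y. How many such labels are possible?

The first letter has 11−1 = 10 choices (anything except Y).
The remaining 3 letters are filled from the other 10 symbols without repetition: 10 × 9 × 8 = 720.
Total: 10 × 720 = 7200.

7200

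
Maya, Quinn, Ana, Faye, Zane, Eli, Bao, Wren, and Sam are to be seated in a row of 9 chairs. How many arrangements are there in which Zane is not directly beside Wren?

282240

Of the 9! = 362880 arrangements, those with Zane and Wren adjacent number 2 × 8! = 80640 (treat the pair as a block with 2 internal orders).
So 362880 − 80640 = 282240 arrangements keep them apart.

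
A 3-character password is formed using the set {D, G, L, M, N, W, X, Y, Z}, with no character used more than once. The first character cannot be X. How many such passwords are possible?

The first character has 9−1 = 8 choices (anything except X).
The remaining 2 characters are filled from the other 8 symbols without repetition: 8 × 7 = 56.
Total: 8 × 56 = 448.

448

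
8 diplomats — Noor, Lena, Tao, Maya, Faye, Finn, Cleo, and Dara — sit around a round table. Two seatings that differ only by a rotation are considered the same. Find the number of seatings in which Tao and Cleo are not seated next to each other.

3600

Without the restriction there are (7)! = 5040 seatings.
Seatings with Tao beside Cleo: treat them as a block with 2 internal orders, giving 2 × (6)! = 1440.
Subtracting, 5040 − 1440 = 3600.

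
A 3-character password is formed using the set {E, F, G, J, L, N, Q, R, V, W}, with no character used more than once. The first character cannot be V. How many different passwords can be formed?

The first character has 10−1 = 9 choices (anything except V).
The remaining 2 characters are filled from the other 9 symbols without repetition: 9 × 8 = 72.
Total: 9 × 72 = 648.

648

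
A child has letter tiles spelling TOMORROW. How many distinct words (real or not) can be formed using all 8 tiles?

3360

TOMORROW has 8 letters with O appearing 3 times and R appearing twice.
The number of distinct arrangements is 8!/(3!·2!) = 40320/12 = 3360.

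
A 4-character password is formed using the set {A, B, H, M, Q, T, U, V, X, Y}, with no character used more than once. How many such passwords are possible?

5040

This is a permutation of 4 out of 10: P(10,4) = 10!/6!.
That product is 10 × 9 × 8 × 7 = 5040.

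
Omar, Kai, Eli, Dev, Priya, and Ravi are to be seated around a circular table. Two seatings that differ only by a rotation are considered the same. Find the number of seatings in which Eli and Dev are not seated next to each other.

72

All circular seatings of 6 people number (5)! = 120.
Those with Eli next to Dev: fuse the pair into one unit and seat 5 units around a circle — 2·(4)! = 48.
Subtracting, 120 − 48 = 72.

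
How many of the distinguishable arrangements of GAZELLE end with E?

360

Fix E in the last position and arrange the remaining 6 letters.
Those 6 letters have L appearing twice, giving (6)!/(2!) = 360.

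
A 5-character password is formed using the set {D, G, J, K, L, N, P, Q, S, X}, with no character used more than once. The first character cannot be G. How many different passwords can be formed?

27216

The first character has 10−1 = 9 choices (anything except G).
The remaining 4 characters are filled from the other 9 symbols without repetition: 9 × 8 × 7 × 6 = 3024.
Total: 9 × 3024 = 27216.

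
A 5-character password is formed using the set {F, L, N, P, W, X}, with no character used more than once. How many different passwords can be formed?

720

With no repetition, fill the 5 characters in order: 6 choices, then 5, down to 2.
That product is 6 × 5 × 4 × 3 × 2 = 720.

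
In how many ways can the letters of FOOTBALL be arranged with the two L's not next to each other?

7560

There are 8!/(2!·2!) = 10080 arrangements of FOOTBALL in total.
Arrangements with the L's together: treat LL as one letter, giving (7)!/(2!) = 2520.
Subtracting, 10080 − 2520 = 7560 arrangements keep the L's apart.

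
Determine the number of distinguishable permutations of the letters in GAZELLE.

1260

GAZELLE has 7 letters with E appearing twice and L appearing twice.
So there are 7! / (2!·2!) = 1260 distinguishable arrangements.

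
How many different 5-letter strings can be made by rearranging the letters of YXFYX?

Letter multiplicities in YXFYX: F×1, X×2, Y×2.
So there are 5! / (2!·2!) = 30 distinguishable arrangements.

30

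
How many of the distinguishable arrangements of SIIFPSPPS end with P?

1680

With the last slot taken by P, it remains to arrange the other 8 letters (SIIFSPPS).
Those 8 letters have I appearing twice, P appearing twice, and S appearing 3 times, giving (8)!/(3!·2!·2!) = 1680.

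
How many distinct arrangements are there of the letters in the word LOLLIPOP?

LOLLIPOP has 8 letters with L appearing 3 times, O appearing twice, and P appearing twice.
The number of distinct arrangements is 8!/(3!·2!·2!) = 40320/24 = 1680.

1680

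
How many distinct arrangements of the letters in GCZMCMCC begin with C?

Fix C in the first position and arrange the remaining 7 letters.
Those 7 letters have C appearing 3 times and M appearing twice, giving (7)!/(3!·2!) = 420.

420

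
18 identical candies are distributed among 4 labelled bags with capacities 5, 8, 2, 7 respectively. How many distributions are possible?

By stars and bars, unrestricted non-negative solutions to x_1+…+x_4 = 18 number C(18+3,3) = 1330.
Subtract solutions that violate a single cap (substitute x_i' = x_i − (cap_i+1)): x_1 ≥ 6 gives C(15,3) = 455; x_2 ≥ 9 gives C(12,3) = 220; x_3 ≥ 3 gives C(18,3) = 816; x_4 ≥ 8 gives C(13,3) = 286. Together 1777.
Add back pairs where two caps are both exceeded: 20 + 220 + 35 + 84 + 4 + 120 = 483.
Subtract triples: 1 + 0 + 4 + 0 = 5.
By inclusion–exclusion the count is 1330 − 1777 + 483 − 5 = 31.

31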